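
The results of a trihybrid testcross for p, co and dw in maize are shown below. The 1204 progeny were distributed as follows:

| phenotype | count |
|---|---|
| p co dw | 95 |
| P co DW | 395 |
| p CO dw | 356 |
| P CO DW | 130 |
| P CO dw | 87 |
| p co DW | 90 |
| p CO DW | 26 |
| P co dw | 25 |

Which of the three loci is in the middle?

dw

The two most frequent reciprocal classes, p CO dw and P co DW, are the parental types, so the F1 was p CO dw / P co DW.
The two rarest classes, p CO DW and P co dw, are the double crossovers. Comparing them with the parentals, only the dw allele has switched, so dw is the middle locus and the order is co – dw – p.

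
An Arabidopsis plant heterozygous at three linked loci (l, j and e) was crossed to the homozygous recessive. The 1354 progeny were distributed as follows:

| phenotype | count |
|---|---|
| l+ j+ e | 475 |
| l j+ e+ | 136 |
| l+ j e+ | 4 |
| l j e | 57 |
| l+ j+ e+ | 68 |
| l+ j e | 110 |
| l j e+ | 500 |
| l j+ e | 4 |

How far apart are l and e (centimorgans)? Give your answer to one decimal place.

9.8 centimorgans

The two most frequent reciprocal classes, l+ j+ e and l j e+, are the parental types, so the F1 was l+ j+ e / l j e+.
The two rarest classes, l j+ e and l+ j e+, are the double crossovers. Comparing them with the parentals, only the l allele has switched, so l is the middle locus and the order is j – l – e.
Crossovers in the l–e interval produce the single-crossover classes l+ j+ e+ and l j e (68 + 57 = 125) plus the double crossovers (8).
RF(l–e) = (125 + 8) / 1354 = 133/1354 = 0.0982 → 9.8 centimorgans.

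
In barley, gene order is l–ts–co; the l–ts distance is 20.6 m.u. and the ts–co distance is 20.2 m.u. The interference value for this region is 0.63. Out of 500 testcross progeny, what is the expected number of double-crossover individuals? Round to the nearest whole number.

Map distances give recombination frequencies of 0.206 and 0.202 for the two intervals.
With interference 0.63 (so coincidence = 0.37), expected double-crossover frequency = 0.206 × 0.202 × 0.37 = 0.01540.
Expected number = 0.01540 × 500 = 7.70 ≈ 8.

8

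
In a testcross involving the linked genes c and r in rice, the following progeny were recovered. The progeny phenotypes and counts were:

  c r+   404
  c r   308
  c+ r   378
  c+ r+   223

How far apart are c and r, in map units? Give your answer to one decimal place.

The two most frequent classes, c+ r (378) and c r+ (404), are the parental types, so the F1 was c+ r / c r+.
The recombinant classes are c+ r+ and c r: 223 + 308 = 531.
Recombination frequency = 531/1313 = 0.4044 ≈ 40.4%, i.e. 40.4 map units.

40.4 map units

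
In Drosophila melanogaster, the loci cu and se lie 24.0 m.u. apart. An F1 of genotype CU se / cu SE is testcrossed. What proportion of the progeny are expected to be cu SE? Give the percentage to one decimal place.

38.0%

A map distance of 24.0 m.u. corresponds to a recombination frequency of 0.240.
The F1 is CU se / cu SE, so cu SE is a parental gamete class with expected frequency (1 − r)/2 = 0.760/2 = 0.3800.
That is 0.3800 = 38.0% of the progeny.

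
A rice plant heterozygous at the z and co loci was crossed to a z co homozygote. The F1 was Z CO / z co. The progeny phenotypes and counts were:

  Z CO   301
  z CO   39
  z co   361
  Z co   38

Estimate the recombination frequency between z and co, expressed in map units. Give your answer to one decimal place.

10.4 map units

The recombinant classes are Z co and z CO: 38 + 39 = 77.
Recombination frequency = 77/739 = 0.1042 ≈ 10.4%, i.e. 10.4 map units.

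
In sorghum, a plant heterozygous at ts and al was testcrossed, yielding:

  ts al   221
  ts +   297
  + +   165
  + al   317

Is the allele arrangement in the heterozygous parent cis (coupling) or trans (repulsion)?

trans

The two most frequent classes are + al (317) and ts + (297); these are the parental (non-recombinant) types.
So the F1 carried + al on one chromosome and ts + on the other — the recessive alleles are on opposite chromosomes (trans / repulsion).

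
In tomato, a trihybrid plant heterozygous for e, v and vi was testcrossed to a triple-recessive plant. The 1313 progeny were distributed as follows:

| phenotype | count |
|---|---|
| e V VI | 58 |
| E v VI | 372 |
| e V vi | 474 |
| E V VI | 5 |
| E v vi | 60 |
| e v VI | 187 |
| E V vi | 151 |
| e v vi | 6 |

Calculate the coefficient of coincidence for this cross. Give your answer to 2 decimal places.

The two most frequent reciprocal classes, E v VI and e V vi, are the parental types, so the F1 was E v VI / e V vi.
The two rarest classes, E V VI and e v vi, are the double crossovers. Comparing them with the parentals, only the v allele has switched, so v is the middle locus and the order is e – v – vi.
e–v: (338 + 11)/1313 = 0.2658; v–vi: (118 + 11)/1313 = 0.0982.
Expected DCO frequency = 0.2658 × 0.0982 ≈ 0.02610; observed = 11/1313 ≈ 0.00838.
Coefficient of coincidence = 0.00838/0.02610 ≈ 0.32.

0.32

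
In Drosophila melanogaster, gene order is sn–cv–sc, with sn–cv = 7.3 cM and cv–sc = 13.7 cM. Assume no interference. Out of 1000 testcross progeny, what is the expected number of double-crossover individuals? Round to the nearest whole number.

Map distances give recombination frequencies of 0.073 and 0.137 for the two intervals.
With no interference, expected double-crossover frequency = 0.073 × 0.137 = 0.01000.
Expected number = 0.01000 × 1000 = 10.00 ≈ 10.

10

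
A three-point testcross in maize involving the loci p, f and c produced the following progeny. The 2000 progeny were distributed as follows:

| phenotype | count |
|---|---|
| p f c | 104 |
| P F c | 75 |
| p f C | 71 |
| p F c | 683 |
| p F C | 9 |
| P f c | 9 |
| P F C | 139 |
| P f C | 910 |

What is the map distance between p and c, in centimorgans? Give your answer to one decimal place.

The two most frequent reciprocal classes, P f C and p F c, are the parental types, so the F1 was P f C / p F c.
The two rarest classes, P f c and p F C, are the double crossovers. Comparing them with the parentals, only the c allele has switched, so c is the middle locus and the order is f – c – p.
Crossovers in the c–p interval produce the single-crossover classes p f C and P F c (71 + 75 = 146) plus the double crossovers (18).
RF(c–p) = (146 + 18) / 2000 = 164/2000 = 0.0820 → 8.2 centimorgans.

8.2 centimorgans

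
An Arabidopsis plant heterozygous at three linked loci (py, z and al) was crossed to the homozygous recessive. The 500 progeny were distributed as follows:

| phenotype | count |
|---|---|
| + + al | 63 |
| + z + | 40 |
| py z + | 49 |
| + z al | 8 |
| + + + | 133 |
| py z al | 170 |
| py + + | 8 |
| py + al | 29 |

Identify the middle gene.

py

The two most frequent reciprocal classes, + + + and py z al, are the parental types, so the F1 was + + + / py z al.
The two rarest classes, py + + and + z al, are the double crossovers. Comparing them with the parentals, only the py allele has switched, so py is the middle locus and the order is z – py – al.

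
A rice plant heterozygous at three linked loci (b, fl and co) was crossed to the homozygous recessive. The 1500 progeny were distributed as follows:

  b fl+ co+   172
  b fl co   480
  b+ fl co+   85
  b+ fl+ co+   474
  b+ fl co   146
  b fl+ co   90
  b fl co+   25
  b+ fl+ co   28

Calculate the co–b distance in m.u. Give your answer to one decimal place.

The two most frequent reciprocal classes, b fl co and b+ fl+ co+, are the parental types, so the F1 was b fl co / b+ fl+ co+.
The two rarest classes, b fl co+ and b+ fl+ co, are the double crossovers. Comparing them with the parentals, only the co allele has switched, so co is the middle locus and the order is fl – co – b.
Crossovers in the co–b interval produce the single-crossover classes b+ fl co and b fl+ co+ (146 + 172 = 318) plus the double crossovers (53).
RF(co–b) = (318 + 53) / 1500 = 371/1500 = 0.2473 → 24.7 m.u.

24.7 m.u.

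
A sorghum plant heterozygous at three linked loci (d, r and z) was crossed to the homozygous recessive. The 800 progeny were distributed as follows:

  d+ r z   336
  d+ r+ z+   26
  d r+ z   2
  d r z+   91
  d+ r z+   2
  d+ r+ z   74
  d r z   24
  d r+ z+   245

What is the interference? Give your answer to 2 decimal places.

0.65

The two most frequent reciprocal classes, d r+ z+ and d+ r z, are the parental types, so the F1 was d r+ z+ / d+ r z.
The two rarest classes, d r+ z and d+ r z+, are the double crossovers. Comparing them with the parentals, only the z allele has switched, so z is the middle locus and the order is r – z – d.
r–z: (165 + 4)/800 = 0.2112; z–d: (50 + 4)/800 = 0.0675.
Expected DCO frequency = 0.2112 × 0.0675 ≈ 0.01426; observed = 4/800 ≈ 0.00500.
Coefficient of coincidence = 0.00500/0.01426 ≈ 0.35; interference = 1 − 0.35 = 0.65.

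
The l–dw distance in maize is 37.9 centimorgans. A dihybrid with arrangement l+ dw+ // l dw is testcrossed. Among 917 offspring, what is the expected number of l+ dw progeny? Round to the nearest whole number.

174

A map distance of 37.9 centimorgans corresponds to a recombination frequency of 0.379.
The F1 is l+ dw+ / l dw, so l+ dw is a recombinant gamete class with expected frequency r/2 = 0.379/2 = 0.1895.
Expected number = 0.1895 × 917 = 173.77 ≈ 174.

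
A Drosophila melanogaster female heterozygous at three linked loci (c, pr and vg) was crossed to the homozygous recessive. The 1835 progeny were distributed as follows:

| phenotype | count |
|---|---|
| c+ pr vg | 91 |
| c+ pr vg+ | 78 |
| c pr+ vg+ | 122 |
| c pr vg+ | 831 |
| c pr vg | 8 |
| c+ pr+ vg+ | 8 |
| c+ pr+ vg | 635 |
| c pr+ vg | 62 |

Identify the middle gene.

vg

The two most frequent reciprocal classes, c+ pr+ vg and c pr vg+, are the parental types, so the F1 was c+ pr+ vg / c pr vg+.
The two rarest classes, c+ pr+ vg+ and c pr vg, are the double crossovers. Comparing them with the parentals, only the vg allele has switched, so vg is the middle locus and the order is pr – vg – c.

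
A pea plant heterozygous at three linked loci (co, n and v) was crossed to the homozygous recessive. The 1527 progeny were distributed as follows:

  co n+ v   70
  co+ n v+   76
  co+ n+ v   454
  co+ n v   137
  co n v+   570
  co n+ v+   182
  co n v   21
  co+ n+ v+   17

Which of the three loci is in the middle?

v

The two most frequent reciprocal classes, co+ n+ v and co n v+, are the parental types, so the F1 was co+ n+ v / co n v+.
The two rarest classes, co+ n+ v+ and co n v, are the double crossovers. Comparing them with the parentals, only the v allele has switched, so v is the middle locus and the order is n – v – co.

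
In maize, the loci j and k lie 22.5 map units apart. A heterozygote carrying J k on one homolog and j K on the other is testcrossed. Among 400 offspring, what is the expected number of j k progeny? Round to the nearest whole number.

45

A map distance of 22.5 map units corresponds to a recombination frequency of 0.225.
The F1 is J k / j K, so j k is a recombinant gamete class with expected frequency r/2 = 0.225/2 = 0.1125.
Expected number = 0.1125 × 400 = 45.00 ≈ 45.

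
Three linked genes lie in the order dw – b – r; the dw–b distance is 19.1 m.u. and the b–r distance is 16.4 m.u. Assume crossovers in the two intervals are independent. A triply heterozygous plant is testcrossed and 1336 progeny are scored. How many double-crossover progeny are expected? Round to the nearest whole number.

Map distances give recombination frequencies of 0.191 and 0.164 for the two intervals.
With no interference, expected double-crossover frequency = 0.191 × 0.164 = 0.03132.
Expected number = 0.03132 × 1336 = 41.85 ≈ 42.

42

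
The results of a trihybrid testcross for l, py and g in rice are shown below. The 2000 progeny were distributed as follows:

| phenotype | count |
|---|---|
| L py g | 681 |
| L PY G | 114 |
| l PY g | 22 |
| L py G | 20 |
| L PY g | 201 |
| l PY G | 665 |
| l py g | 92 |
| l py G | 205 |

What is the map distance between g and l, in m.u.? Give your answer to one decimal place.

The two most frequent reciprocal classes, L py g and l PY G, are the parental types, so the F1 was L py g / l PY G.
The two rarest classes, L py G and l PY g, are the double crossovers. Comparing them with the parentals, only the g allele has switched, so g is the middle locus and the order is l – g – py.
Crossovers in the l–g interval produce the single-crossover classes l py g and L PY G (92 + 114 = 206) plus the double crossovers (42).
RF(l–g) = (206 + 42) / 2000 = 248/2000 = 0.1240 → 12.4 m.u.

12.4 m.u.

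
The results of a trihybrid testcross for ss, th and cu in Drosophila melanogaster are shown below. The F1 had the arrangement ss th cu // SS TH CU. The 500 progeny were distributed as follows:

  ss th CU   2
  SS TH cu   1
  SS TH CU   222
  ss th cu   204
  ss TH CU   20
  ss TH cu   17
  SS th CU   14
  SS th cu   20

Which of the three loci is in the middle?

cu

The two rarest classes, ss th CU and SS TH cu, are the double crossovers. Comparing them with the parentals, only the cu allele has switched, so cu is the middle locus and the order is ss – cu – th.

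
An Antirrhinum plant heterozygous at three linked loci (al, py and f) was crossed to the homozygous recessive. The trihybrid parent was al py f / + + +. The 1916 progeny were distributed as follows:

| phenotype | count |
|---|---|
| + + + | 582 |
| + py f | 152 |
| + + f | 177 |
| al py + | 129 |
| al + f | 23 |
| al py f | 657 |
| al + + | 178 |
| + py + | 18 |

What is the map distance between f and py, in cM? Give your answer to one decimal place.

18.1 cM

The two rarest classes, al + f and + py +, are the double crossovers. Comparing them with the parentals, only the py allele has switched, so py is the middle locus and the order is al – py – f.
Crossovers in the py–f interval produce the single-crossover classes al py + and + + f (129 + 177 = 306) plus the double crossovers (41).
RF(py–f) = (306 + 41) / 1916 = 347/1916 = 0.1811 → 18.1 cM.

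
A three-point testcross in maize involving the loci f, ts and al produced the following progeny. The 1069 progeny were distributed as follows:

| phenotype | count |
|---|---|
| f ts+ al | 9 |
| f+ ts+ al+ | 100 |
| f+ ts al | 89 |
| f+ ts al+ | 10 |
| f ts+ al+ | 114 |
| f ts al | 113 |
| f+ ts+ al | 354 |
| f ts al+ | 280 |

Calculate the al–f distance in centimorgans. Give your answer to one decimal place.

21.7 centimorgans

The two most frequent reciprocal classes, f ts al+ and f+ ts+ al, are the parental types, so the F1 was f ts al+ / f+ ts+ al.
The two rarest classes, f+ ts al+ and f ts+ al, are the double crossovers. Comparing them with the parentals, only the f allele has switched, so f is the middle locus and the order is ts – f – al.
Crossovers in the f–al interval produce the single-crossover classes f ts al and f+ ts+ al+ (113 + 100 = 213) plus the double crossovers (19).
RF(f–al) = (213 + 19) / 1069 = 232/1069 = 0.2170 → 21.7 centimorgans.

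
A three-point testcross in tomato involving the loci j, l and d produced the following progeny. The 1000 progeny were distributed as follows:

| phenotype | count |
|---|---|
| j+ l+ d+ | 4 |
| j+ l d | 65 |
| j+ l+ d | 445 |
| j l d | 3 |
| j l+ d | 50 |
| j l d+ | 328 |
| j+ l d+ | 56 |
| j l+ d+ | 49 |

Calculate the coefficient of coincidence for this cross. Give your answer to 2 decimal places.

The two most frequent reciprocal classes, j+ l+ d and j l d+, are the parental types, so the F1 was j+ l+ d / j l d+.
The two rarest classes, j+ l+ d+ and j l d, are the double crossovers. Comparing them with the parentals, only the d allele has switched, so d is the middle locus and the order is l – d – j.
l–d: (114 + 7)/1000 = 0.1210; d–j: (106 + 7)/1000 = 0.1130.
Expected DCO frequency = 0.1210 × 0.1130 ≈ 0.01367; observed = 7/1000 ≈ 0.00700.
Coefficient of coincidence = 0.00700/0.01367 ≈ 0.51.

0.51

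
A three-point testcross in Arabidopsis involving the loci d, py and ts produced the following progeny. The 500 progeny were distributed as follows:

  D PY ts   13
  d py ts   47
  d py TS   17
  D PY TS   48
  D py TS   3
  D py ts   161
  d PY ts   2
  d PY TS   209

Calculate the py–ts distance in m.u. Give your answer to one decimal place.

7.0 m.u.

The two most frequent reciprocal classes, d PY TS and D py ts, are the parental types, so the F1 was d PY TS / D py ts.
The two rarest classes, d PY ts and D py TS, are the double crossovers. Comparing them with the parentals, only the ts allele has switched, so ts is the middle locus and the order is py – ts – d.
Crossovers in the py–ts interval produce the single-crossover classes d py TS and D PY ts (17 + 13 = 30) plus the double crossovers (5).
RF(py–ts) = (30 + 5) / 500 = 35/500 = 0.0700 → 7.0 m.u.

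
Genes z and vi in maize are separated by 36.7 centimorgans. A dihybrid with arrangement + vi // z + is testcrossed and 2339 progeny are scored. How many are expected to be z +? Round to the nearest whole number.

740

A map distance of 36.7 centimorgans corresponds to a recombination frequency of 0.367.
The F1 is + vi / z +, so z + is a parental gamete class with expected frequency (1 − r)/2 = 0.633/2 = 0.3165.
Expected number = 0.3165 × 2339 = 740.29 ≈ 740.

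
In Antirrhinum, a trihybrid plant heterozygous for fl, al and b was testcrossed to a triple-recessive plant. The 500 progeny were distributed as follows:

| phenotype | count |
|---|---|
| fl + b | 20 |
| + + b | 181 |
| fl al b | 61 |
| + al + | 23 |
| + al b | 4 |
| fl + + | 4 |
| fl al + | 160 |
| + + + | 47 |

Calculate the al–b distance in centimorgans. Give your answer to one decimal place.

23.2 centimorgans

The two most frequent reciprocal classes, + + b and fl al +, are the parental types, so the F1 was + + b / fl al +.
The two rarest classes, + al b and fl + +, are the double crossovers. Comparing them with the parentals, only the al allele has switched, so al is the middle locus and the order is fl – al – b.
Crossovers in the al–b interval produce the single-crossover classes + + + and fl al b (47 + 61 = 108) plus the double crossovers (8).
RF(al–b) = (108 + 8) / 500 = 116/500 = 0.2320 → 23.2 centimorgans.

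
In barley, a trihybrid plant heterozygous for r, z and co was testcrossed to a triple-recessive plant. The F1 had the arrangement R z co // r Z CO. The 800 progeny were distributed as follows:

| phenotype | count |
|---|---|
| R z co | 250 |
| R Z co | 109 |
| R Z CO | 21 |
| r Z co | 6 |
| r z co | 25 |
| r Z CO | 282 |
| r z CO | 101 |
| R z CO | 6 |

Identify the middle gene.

co

The two rarest classes, R z CO and r Z co, are the double crossovers. Comparing them with the parentals, only the co allele has switched, so co is the middle locus and the order is z – co – r.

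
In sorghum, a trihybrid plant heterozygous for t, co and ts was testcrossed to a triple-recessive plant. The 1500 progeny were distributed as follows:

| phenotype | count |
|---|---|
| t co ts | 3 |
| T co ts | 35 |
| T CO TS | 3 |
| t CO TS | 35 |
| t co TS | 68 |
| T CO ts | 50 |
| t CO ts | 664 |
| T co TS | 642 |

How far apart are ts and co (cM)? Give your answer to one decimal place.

The two most frequent reciprocal classes, t CO ts and T co TS, are the parental types, so the F1 was t CO ts / T co TS.
The two rarest classes, t co ts and T CO TS, are the double crossovers. Comparing them with the parentals, only the co allele has switched, so co is the middle locus and the order is t – co – ts.
Crossovers in the co–ts interval produce the single-crossover classes t CO TS and T co ts (35 + 35 = 70) plus the double crossovers (6).
RF(co–ts) = (70 + 6) / 1500 = 76/1500 = 0.0507 → 5.1 cM.

5.1 cM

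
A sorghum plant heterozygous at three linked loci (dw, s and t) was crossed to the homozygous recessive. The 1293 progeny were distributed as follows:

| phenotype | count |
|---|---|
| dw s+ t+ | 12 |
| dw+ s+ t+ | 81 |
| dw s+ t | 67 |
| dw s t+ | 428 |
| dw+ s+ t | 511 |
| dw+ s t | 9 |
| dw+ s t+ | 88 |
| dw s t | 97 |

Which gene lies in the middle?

The two most frequent reciprocal classes, dw+ s+ t and dw s t+, are the parental types, so the F1 was dw+ s+ t / dw s t+.
The two rarest classes, dw+ s t and dw s+ t+, are the double crossovers. Comparing them with the parentals, only the s allele has switched, so s is the middle locus and the order is t – s – dw.

s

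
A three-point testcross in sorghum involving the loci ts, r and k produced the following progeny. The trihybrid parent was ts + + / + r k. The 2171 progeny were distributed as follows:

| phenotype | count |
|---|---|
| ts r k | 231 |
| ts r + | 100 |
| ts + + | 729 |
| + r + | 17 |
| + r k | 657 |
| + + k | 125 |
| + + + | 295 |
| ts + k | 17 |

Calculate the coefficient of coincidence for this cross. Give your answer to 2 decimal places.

The two rarest classes, ts + k and + r +, are the double crossovers. Comparing them with the parentals, only the k allele has switched, so k is the middle locus and the order is r – k – ts.
r–k: (225 + 34)/2171 = 0.1193; k–ts: (526 + 34)/2171 = 0.2579.
Expected DCO frequency = 0.1193 × 0.2579 ≈ 0.03077; observed = 34/2171 ≈ 0.01566.
Coefficient of coincidence = 0.01566/0.03077 ≈ 0.51.

0.51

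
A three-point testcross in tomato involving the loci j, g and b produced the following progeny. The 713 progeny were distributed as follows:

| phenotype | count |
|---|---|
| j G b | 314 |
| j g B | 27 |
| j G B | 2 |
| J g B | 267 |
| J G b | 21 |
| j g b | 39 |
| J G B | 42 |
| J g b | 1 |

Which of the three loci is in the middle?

The two most frequent reciprocal classes, J g B and j G b, are the parental types, so the F1 was J g B / j G b.
The two rarest classes, J g b and j G B, are the double crossovers. Comparing them with the parentals, only the b allele has switched, so b is the middle locus and the order is g – b – j.

b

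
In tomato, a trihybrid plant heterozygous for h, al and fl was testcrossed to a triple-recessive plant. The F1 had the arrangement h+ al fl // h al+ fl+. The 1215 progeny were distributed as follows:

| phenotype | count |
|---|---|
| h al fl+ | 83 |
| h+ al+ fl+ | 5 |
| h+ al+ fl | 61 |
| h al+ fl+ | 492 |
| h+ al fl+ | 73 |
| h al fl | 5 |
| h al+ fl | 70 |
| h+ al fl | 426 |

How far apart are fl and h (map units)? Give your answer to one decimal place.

12.6 map units

The two rarest classes, h al fl and h+ al+ fl+, are the double crossovers. Comparing them with the parentals, only the h allele has switched, so h is the middle locus and the order is al – h – fl.
Crossovers in the h–fl interval produce the single-crossover classes h+ al fl+ and h al+ fl (73 + 70 = 143) plus the double crossovers (10).
RF(h–fl) = (143 + 10) / 1215 = 153/1215 = 0.1259 → 12.6 map units.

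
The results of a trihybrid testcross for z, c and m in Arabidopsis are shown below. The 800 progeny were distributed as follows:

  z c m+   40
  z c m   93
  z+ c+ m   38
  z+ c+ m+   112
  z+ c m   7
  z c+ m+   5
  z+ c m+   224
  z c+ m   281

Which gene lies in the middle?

The two most frequent reciprocal classes, z+ c m+ and z c+ m, are the parental types, so the F1 was z+ c m+ / z c+ m.
The two rarest classes, z+ c m and z c+ m+, are the double crossovers. Comparing them with the parentals, only the m allele has switched, so m is the middle locus and the order is z – m – c.

m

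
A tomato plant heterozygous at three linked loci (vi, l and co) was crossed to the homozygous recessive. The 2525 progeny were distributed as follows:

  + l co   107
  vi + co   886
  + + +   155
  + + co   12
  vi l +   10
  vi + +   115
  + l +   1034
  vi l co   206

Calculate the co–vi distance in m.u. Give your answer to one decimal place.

The two most frequent reciprocal classes, vi + co and + l +, are the parental types, so the F1 was vi + co / + l +.
The two rarest classes, + + co and vi l +, are the double crossovers. Comparing them with the parentals, only the vi allele has switched, so vi is the middle locus and the order is co – vi – l.
Crossovers in the co–vi interval produce the single-crossover classes vi + + and + l co (115 + 107 = 222) plus the double crossovers (22).
RF(co–vi) = (222 + 22) / 2525 = 244/2525 = 0.0966 → 9.7 m.u.

9.7 m.u.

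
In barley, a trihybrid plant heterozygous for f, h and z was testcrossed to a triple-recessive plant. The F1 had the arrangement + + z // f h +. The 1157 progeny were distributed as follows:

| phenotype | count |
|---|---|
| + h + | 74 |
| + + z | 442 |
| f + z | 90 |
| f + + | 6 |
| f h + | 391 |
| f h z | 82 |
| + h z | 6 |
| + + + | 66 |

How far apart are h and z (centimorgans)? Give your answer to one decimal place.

13.8 centimorgans

The two rarest classes, + h z and f + +, are the double crossovers. Comparing them with the parentals, only the h allele has switched, so h is the middle locus and the order is f – h – z.
Crossovers in the h–z interval produce the single-crossover classes + + + and f h z (66 + 82 = 148) plus the double crossovers (12).
RF(h–z) = (148 + 12) / 1157 = 160/1157 = 0.1383 → 13.8 centimorgans.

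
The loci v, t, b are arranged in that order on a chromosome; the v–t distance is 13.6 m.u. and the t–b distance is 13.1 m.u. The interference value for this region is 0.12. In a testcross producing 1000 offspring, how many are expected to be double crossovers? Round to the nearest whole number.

Map distances give recombination frequencies of 0.136 and 0.131 for the two intervals.
With interference 0.12 (so coincidence = 0.88), expected double-crossover frequency = 0.136 × 0.131 × 0.88 = 0.01568.
Expected number = 0.01568 × 1000 = 15.68 ≈ 16.

16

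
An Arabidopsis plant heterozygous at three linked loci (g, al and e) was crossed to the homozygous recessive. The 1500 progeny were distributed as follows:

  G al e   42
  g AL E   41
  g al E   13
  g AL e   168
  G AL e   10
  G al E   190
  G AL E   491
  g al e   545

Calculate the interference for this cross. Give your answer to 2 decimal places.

The two most frequent reciprocal classes, g al e and G AL E, are the parental types, so the F1 was g al e / G AL E.
The two rarest classes, g al E and G AL e, are the double crossovers. Comparing them with the parentals, only the e allele has switched, so e is the middle locus and the order is g – e – al.
g–e: (83 + 23)/1500 = 0.0707; e–al: (358 + 23)/1500 = 0.2540.
Expected DCO frequency = 0.0707 × 0.2540 ≈ 0.01796; observed = 23/1500 ≈ 0.01533.
Coefficient of coincidence = 0.01533/0.01796 ≈ 0.85; interference = 1 − 0.85 = 0.15.

0.15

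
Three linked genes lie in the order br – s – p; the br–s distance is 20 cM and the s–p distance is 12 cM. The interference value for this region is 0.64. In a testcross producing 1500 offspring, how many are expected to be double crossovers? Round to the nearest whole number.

Map distances give recombination frequencies of 0.200 and 0.120 for the two intervals.
With interference 0.64 (so coincidence = 0.36), expected double-crossover frequency = 0.200 × 0.120 × 0.36 = 0.00864.
Expected number = 0.00864 × 1500 = 12.96 ≈ 13.

13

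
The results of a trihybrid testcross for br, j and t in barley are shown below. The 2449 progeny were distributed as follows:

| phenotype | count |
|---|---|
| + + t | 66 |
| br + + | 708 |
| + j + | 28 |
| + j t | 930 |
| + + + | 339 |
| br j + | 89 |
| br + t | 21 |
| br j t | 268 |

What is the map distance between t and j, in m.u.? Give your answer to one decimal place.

The two most frequent reciprocal classes, br + + and + j t, are the parental types, so the F1 was br + + / + j t.
The two rarest classes, br + t and + j +, are the double crossovers. Comparing them with the parentals, only the t allele has switched, so t is the middle locus and the order is j – t – br.
Crossovers in the j–t interval produce the single-crossover classes br j + and + + t (89 + 66 = 155) plus the double crossovers (49).
RF(j–t) = (155 + 49) / 2449 = 204/2449 = 0.0833 → 8.3 m.u.

8.3 m.u.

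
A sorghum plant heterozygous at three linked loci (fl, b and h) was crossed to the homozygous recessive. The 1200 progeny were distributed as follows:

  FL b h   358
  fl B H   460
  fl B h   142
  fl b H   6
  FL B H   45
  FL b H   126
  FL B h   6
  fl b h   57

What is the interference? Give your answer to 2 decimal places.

The two most frequent reciprocal classes, FL b h and fl B H, are the parental types, so the F1 was FL b h / fl B H.
The two rarest classes, FL B h and fl b H, are the double crossovers. Comparing them with the parentals, only the b allele has switched, so b is the middle locus and the order is h – b – fl.
h–b: (268 + 12)/1200 = 0.2333; b–fl: (102 + 12)/1200 = 0.0950.
Expected DCO frequency = 0.2333 × 0.0950 ≈ 0.02216; observed = 12/1200 ≈ 0.01000.
Coefficient of coincidence = 0.01000/0.02216 ≈ 0.45; interference = 1 − 0.45 = 0.55.

0.55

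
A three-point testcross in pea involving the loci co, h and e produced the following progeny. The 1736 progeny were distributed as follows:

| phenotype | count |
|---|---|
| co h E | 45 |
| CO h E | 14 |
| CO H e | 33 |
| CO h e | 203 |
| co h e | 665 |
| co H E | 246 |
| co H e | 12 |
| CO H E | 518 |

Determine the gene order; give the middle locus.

The two most frequent reciprocal classes, CO H E and co h e, are the parental types, so the F1 was CO H E / co h e.
The two rarest classes, CO h E and co H e, are the double crossovers. Comparing them with the parentals, only the h allele has switched, so h is the middle locus and the order is e – h – co.

h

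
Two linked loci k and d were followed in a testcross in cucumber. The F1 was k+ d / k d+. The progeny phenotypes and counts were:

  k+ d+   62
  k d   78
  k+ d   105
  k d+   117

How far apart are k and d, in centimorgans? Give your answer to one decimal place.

The recombinant classes are k+ d+ and k d: 62 + 78 = 140.
Recombination frequency = 140/362 = 0.3867 ≈ 38.7%, i.e. 38.7 centimorgans.

38.7 centimorgans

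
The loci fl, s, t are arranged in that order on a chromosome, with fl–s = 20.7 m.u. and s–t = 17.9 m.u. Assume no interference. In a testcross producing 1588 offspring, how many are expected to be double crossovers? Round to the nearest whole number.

Map distances give recombination frequencies of 0.207 and 0.179 for the two intervals.
With no interference, expected double-crossover frequency = 0.207 × 0.179 = 0.03705.
Expected number = 0.03705 × 1588 = 58.84 ≈ 59.

59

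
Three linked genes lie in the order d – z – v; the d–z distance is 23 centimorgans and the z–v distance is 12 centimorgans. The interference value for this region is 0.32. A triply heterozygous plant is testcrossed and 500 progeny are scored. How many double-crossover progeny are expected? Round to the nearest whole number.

9

Map distances give recombination frequencies of 0.230 and 0.120 for the two intervals.
With interference 0.32 (so coincidence = 0.68), expected double-crossover frequency = 0.230 × 0.120 × 0.68 = 0.01877.
Expected number = 0.01877 × 500 = 9.38 ≈ 9.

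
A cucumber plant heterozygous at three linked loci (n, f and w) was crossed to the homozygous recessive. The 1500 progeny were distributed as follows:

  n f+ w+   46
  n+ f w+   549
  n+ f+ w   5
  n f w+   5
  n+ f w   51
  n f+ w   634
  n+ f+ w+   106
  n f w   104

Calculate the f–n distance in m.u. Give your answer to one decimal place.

The two most frequent reciprocal classes, n f+ w and n+ f w+, are the parental types, so the F1 was n f+ w / n+ f w+.
The two rarest classes, n+ f+ w and n f w+, are the double crossovers. Comparing them with the parentals, only the n allele has switched, so n is the middle locus and the order is f – n – w.
Crossovers in the f–n interval produce the single-crossover classes n f w and n+ f+ w+ (104 + 106 = 210) plus the double crossovers (10).
RF(f–n) = (210 + 10) / 1500 = 220/1500 = 0.1467 → 14.7 m.u.

14.7 m.u.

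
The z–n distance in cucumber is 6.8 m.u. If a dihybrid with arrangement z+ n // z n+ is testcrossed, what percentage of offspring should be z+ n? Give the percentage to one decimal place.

A map distance of 6.8 m.u. corresponds to a recombination frequency of 0.068.
The F1 is z+ n / z n+, so z+ n is a parental gamete class with expected frequency (1 − r)/2 = 0.932/2 = 0.4660.
That is 0.4660 = 46.6% of the progeny.

46.6%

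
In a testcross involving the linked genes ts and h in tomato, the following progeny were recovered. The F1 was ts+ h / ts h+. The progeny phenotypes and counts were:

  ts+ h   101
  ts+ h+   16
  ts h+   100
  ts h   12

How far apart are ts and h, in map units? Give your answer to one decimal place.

12.2 map units

The recombinant classes are ts+ h+ and ts h: 16 + 12 = 28.
Recombination frequency = 28/229 = 0.1223 ≈ 12.2%, i.e. 12.2 map units.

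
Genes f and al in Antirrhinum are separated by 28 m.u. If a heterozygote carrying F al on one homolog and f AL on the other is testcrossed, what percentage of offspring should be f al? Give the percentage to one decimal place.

14.0%

A map distance of 28 m.u. corresponds to a recombination frequency of 0.280.
The F1 is F al / f AL, so f al is a recombinant gamete class with expected frequency r/2 = 0.280/2 = 0.1400.
That is 0.1400 = 14.0% of the progeny.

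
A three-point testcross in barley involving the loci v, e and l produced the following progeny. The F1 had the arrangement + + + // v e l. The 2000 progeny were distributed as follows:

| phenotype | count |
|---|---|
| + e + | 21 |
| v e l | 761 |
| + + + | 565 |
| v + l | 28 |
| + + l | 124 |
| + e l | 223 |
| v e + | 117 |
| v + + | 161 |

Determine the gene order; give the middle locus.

The two rarest classes, + e + and v + l, are the double crossovers. Comparing them with the parentals, only the e allele has switched, so e is the middle locus and the order is l – e – v.

e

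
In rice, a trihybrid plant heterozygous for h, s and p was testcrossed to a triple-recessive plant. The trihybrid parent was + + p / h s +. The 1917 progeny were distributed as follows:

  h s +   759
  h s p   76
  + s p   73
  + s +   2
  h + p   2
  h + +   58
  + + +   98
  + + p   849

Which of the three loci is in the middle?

h

The two rarest classes, h + p and + s +, are the double crossovers. Comparing them with the parentals, only the h allele has switched, so h is the middle locus and the order is p – h – s.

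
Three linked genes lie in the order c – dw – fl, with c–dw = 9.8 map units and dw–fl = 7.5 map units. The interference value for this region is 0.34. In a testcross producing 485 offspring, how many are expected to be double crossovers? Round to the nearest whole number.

2

Map distances give recombination frequencies of 0.098 and 0.075 for the two intervals.
With interference 0.34 (so coincidence = 0.66), expected double-crossover frequency = 0.098 × 0.075 × 0.66 = 0.00485.
Expected number = 0.00485 × 485 = 2.35 ≈ 2.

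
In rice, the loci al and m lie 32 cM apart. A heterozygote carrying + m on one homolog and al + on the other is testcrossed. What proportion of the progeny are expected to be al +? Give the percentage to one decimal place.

A map distance of 32 cM corresponds to a recombination frequency of 0.320.
The F1 is + m / al +, so al + is a parental gamete class with expected frequency (1 − r)/2 = 0.680/2 = 0.3400.
That is 0.3400 = 34.0% of the progeny.

34.0%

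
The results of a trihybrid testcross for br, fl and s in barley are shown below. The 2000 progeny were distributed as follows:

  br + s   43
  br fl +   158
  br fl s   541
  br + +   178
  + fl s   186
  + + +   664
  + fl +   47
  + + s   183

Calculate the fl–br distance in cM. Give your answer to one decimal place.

The two most frequent reciprocal classes, br fl s and + + +, are the parental types, so the F1 was br fl s / + + +.
The two rarest classes, br + s and + fl +, are the double crossovers. Comparing them with the parentals, only the fl allele has switched, so fl is the middle locus and the order is s – fl – br.
Crossovers in the fl–br interval produce the single-crossover classes + fl s and br + + (186 + 178 = 364) plus the double crossovers (90).
RF(fl–br) = (364 + 90) / 2000 = 454/2000 = 0.2270 → 22.7 cM.

22.7 cM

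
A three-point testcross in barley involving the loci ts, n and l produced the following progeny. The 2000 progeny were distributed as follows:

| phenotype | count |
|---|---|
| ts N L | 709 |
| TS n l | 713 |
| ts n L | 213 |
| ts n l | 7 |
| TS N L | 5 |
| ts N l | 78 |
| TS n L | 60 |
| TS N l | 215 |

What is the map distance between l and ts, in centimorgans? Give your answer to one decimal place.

7.5 centimorgans

The two most frequent reciprocal classes, TS n l and ts N L, are the parental types, so the F1 was TS n l / ts N L.
The two rarest classes, ts n l and TS N L, are the double crossovers. Comparing them with the parentals, only the ts allele has switched, so ts is the middle locus and the order is l – ts – n.
Crossovers in the l–ts interval produce the single-crossover classes TS n L and ts N l (60 + 78 = 138) plus the double crossovers (12).
RF(l–ts) = (138 + 12) / 2000 = 150/2000 = 0.0750 → 7.5 centimorgans.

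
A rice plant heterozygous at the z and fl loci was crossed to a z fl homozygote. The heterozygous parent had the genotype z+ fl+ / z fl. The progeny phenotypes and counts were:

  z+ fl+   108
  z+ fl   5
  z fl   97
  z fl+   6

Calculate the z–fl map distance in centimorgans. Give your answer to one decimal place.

5.1 centimorgans

The recombinant classes are z+ fl and z fl+: 5 + 6 = 11.
Recombination frequency = 11/216 = 0.0509 ≈ 5.1%, i.e. 5.1 centimorgans.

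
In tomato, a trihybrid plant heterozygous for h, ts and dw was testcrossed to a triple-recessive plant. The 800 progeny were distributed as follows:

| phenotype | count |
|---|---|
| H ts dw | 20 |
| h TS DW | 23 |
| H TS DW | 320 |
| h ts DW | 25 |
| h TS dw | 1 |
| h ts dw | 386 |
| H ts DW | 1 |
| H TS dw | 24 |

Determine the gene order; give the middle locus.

The two most frequent reciprocal classes, H TS DW and h ts dw, are the parental types, so the F1 was H TS DW / h ts dw.
The two rarest classes, H ts DW and h TS dw, are the double crossovers. Comparing them with the parentals, only the ts allele has switched, so ts is the middle locus and the order is h – ts – dw.

ts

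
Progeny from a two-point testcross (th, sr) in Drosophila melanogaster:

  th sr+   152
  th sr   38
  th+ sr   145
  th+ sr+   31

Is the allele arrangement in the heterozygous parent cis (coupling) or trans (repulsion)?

trans

The two most frequent classes are th+ sr (145) and th sr+ (152); these are the parental (non-recombinant) types.
So the F1 carried th+ sr on one chromosome and th sr+ on the other — the recessive alleles are on opposite chromosomes (trans / repulsion).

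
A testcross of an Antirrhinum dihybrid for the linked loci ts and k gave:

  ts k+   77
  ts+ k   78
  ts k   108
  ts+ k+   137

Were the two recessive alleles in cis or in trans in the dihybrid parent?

cis

The two most frequent classes are ts+ k+ (137) and ts k (108); these are the parental (non-recombinant) types.
So the F1 carried ts+ k+ on one chromosome and ts k on the other — the recessive alleles are on the same chromosome (cis / coupling).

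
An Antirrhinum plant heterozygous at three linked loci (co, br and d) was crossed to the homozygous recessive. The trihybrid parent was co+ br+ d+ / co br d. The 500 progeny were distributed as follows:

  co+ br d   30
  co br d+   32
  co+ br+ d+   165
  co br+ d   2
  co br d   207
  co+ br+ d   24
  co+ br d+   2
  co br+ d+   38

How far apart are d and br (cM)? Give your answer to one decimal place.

The two rarest classes, co+ br d+ and co br+ d, are the double crossovers. Comparing them with the parentals, only the br allele has switched, so br is the middle locus and the order is co – br – d.
Crossovers in the br–d interval produce the single-crossover classes co+ br+ d and co br d+ (24 + 32 = 56) plus the double crossovers (4).
RF(br–d) = (56 + 4) / 500 = 60/500 = 0.1200 → 12.0 cM.

12.0 cM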